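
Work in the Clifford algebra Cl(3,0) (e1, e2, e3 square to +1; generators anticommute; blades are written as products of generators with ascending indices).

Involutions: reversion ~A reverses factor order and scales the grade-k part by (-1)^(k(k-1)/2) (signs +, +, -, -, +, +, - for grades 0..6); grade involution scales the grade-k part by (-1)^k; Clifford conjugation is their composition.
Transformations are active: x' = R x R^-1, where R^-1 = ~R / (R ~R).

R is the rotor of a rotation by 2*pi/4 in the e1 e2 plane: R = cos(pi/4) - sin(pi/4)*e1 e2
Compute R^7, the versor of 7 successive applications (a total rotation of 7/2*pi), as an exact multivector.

Rotor phase runs at HALF the rotation angle; powers of one rotor simply add phase, so after 7 steps in e1 e2 the phase is 7*pi/4 = 7*pi/4 and R^7 = cos(7*pi/4) - sin(7*pi/4)*e1 e2.
cos(7*pi/4) = sqrt(2)/2 and sin(7*pi/4) = -sqrt(2)/2, so R^7 = sqrt(2)/2 + sqrt(2)/2*e1 e2. The net rotation is 3/2*pi (after discarding 1 full turn, each of which contributes a factor -1 to the rotor); the rotor keeps the half-angle phase exactly.
Answer: sqrt(2)/2 + sqrt(2)/2*e1 e2


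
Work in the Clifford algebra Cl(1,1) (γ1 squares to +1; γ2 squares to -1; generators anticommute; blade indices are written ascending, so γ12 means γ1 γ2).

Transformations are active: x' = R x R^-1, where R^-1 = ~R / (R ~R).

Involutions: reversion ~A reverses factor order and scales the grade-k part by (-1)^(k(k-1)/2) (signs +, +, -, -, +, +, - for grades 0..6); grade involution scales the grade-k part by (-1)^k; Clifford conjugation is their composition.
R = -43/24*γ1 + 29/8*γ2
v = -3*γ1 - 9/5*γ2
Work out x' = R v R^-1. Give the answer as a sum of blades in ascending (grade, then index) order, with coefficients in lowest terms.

~R = -43/24*γ1 + 29/8*γ2, and R ~R = -715/72, so R^-1 = ~R / (-715/72).
R v = 119/10 + 141/10*γ12
Answer: 26076/3575*γ1 - 24624/3575*γ2


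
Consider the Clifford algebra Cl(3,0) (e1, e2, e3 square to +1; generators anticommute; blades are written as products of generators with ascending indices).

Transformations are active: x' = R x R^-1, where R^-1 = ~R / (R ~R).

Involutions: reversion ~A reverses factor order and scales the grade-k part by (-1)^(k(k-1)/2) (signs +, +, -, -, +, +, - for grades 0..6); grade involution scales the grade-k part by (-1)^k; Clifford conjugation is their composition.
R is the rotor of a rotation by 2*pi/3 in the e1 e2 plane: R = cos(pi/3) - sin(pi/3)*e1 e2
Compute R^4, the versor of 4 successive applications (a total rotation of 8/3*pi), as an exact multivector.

Rotor phase runs at HALF the rotation angle; powers of one rotor simply add phase, so after 4 steps in e1 e2 the phase is 4*pi/3 = 4*pi/3 and R^4 = cos(4*pi/3) - sin(4*pi/3)*e1 e2.
cos(4*pi/3) = -1/2 and sin(4*pi/3) = -sqrt(3)/2, so R^4 = -1/2 + sqrt(3)/2*e1 e2. The net rotation is 2/3*pi (after discarding 1 full turn, each of which contributes a factor -1 to the rotor); the rotor keeps the half-angle phase exactly.
Answer: -1/2 + sqrt(3)/2*e1 e2


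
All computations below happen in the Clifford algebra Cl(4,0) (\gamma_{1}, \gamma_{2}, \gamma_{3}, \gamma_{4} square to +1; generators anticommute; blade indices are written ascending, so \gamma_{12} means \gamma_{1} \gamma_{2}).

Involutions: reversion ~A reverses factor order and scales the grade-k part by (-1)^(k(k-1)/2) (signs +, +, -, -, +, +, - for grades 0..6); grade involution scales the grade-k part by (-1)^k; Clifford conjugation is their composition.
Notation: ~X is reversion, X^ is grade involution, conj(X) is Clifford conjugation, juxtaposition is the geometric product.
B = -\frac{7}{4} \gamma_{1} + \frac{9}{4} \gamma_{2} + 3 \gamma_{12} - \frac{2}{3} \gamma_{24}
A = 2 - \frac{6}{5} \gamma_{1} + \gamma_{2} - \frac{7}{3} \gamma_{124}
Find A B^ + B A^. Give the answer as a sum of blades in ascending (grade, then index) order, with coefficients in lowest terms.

first term: -\frac{87}{20} - \frac{19}{18} \gamma_{1} - \frac{81}{10} \gamma_{2} + \frac{19}{3} \gamma_{4} + \frac{139}{20} \gamma_{12} - \frac{21}{4} \gamma_{14} - \frac{65}{12} \gamma_{24} + \frac{4}{5} \gamma_{124}
second term: -\frac{87}{20} - \frac{89}{18} \gamma_{1} + \frac{9}{10} \gamma_{2} - \frac{23}{3} \gamma_{4} + \frac{101}{20} \gamma_{12} - \frac{21}{4} \gamma_{14} - \frac{65}{12} \gamma_{24} - \frac{4}{5} \gamma_{124}
Answer: -\frac{87}{10} - 6 \gamma_{1} - \frac{36}{5} \gamma_{2} - \frac{4}{3} \gamma_{4} + 12 \gamma_{12} - \frac{21}{2} \gamma_{14} - \frac{65}{6} \gamma_{24}


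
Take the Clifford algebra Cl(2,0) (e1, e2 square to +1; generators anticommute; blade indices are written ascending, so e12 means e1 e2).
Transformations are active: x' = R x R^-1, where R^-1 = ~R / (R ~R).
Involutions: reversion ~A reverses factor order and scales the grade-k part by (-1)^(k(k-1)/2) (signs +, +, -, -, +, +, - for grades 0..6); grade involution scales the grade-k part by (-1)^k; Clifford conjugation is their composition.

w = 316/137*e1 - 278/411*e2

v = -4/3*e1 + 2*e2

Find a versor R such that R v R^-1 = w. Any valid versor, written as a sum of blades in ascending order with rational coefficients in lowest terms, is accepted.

Equal squares first: v^2 = w^2 = 52/9. Then v + w = 400/411*e1 + 544/411*e2 is a versor taking v to w, provided it is invertible.
Answer: 400/411*e1 + 544/411*e2


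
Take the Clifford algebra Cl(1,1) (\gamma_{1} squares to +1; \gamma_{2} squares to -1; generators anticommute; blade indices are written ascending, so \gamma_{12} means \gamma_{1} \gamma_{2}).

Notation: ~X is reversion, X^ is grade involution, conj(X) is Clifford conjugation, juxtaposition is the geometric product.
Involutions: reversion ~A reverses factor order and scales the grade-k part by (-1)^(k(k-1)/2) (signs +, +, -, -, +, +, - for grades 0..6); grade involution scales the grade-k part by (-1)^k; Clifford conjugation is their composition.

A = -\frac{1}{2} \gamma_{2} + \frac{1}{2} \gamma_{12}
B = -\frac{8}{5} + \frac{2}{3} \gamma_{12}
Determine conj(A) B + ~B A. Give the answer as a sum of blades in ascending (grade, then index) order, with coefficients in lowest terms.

first term: -\frac{1}{3} + \frac{1}{3} \gamma_{1} - \frac{4}{5} \gamma_{2} + \frac{4}{5} \gamma_{12}
second term: -\frac{1}{3} - \frac{1}{3} \gamma_{1} + \frac{4}{5} \gamma_{2} - \frac{4}{5} \gamma_{12}
Answer: -\frac{2}{3}


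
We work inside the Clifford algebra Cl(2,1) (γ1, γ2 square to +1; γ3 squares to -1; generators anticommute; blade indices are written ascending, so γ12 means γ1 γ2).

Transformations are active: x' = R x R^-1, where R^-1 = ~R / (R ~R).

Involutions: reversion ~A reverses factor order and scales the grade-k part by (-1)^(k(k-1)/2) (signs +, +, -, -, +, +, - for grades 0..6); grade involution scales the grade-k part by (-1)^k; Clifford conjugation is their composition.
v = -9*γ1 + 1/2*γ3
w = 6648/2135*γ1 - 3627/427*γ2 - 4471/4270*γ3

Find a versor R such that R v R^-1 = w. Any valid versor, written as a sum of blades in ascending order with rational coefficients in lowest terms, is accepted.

A norm check does it: q(v) = q(w) = 323/4, hence R = v + w = -12567/2135*γ1 - 3627/427*γ2 - 1168/2135*γ3 realises the map — parallel part kept, (v - w)/2 negated, v carried to w.
Answer: -12567/2135*γ1 - 3627/427*γ2 - 1168/2135*γ3


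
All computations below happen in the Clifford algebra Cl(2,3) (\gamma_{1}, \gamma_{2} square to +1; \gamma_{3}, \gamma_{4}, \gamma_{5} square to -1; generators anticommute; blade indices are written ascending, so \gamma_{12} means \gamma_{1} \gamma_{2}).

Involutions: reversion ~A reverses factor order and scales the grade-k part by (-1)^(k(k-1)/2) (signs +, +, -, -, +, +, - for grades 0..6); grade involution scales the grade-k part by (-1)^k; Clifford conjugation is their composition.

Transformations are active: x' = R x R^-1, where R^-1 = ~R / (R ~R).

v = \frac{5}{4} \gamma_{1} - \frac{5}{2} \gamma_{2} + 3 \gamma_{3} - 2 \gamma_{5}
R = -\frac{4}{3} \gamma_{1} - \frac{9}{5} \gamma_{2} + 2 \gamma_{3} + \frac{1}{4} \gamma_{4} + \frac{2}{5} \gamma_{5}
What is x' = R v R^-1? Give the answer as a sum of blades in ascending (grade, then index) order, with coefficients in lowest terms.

~R = -\frac{4}{3} \gamma_{1} - \frac{9}{5} \gamma_{2} + 2 \gamma_{3} + \frac{1}{4} \gamma_{4} + \frac{2}{5} \gamma_{5}, and R ~R = \frac{2863}{3600}, so R^-1 = ~R / (\frac{2863}{3600}).
R v = -\frac{71}{30} + \frac{67}{12} \gamma_{12} - \frac{13}{2} \gamma_{13} - \frac{5}{16} \gamma_{14} + \frac{13}{6} \gamma_{15} - \frac{2}{5} \gamma_{23} + \frac{5}{8} \gamma_{24} + \frac{23}{5} \gamma_{25} - \frac{3}{4} \gamma_{34} - \frac{26}{5} \gamma_{35} - \frac{1}{2} \gamma_{45}
Answer: \frac{76565}{11452} \gamma_{1} + \frac{75659}{5726} \gamma_{2} - \frac{42669}{2863} \gamma_{3} - \frac{4260}{2863} \gamma_{4} - \frac{1090}{2863} \gamma_{5}


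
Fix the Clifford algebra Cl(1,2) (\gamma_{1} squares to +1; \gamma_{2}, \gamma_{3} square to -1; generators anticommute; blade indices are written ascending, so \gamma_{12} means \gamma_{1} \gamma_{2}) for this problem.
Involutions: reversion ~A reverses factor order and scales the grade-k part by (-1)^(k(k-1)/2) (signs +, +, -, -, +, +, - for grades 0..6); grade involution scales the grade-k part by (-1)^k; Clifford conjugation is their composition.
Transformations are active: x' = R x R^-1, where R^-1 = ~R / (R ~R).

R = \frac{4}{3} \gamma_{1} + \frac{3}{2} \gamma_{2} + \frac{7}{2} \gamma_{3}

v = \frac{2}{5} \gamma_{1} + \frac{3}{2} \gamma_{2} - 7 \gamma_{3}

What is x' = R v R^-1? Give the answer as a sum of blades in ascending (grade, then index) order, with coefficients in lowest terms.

~R = \frac{4}{3} \gamma_{1} + \frac{3}{2} \gamma_{2} + \frac{7}{2} \gamma_{3}, and R ~R = -\frac{229}{18}, so R^-1 = ~R / (-\frac{229}{18}).
R v = \frac{1367}{60} + \frac{7}{5} \gamma_{12} - \frac{161}{15} \gamma_{13} - \frac{63}{4} \gamma_{23}
Answer: -\frac{5926}{1145} \gamma_{1} - \frac{7869}{1145} \gamma_{2} - \frac{12677}{2290} \gamma_{3}


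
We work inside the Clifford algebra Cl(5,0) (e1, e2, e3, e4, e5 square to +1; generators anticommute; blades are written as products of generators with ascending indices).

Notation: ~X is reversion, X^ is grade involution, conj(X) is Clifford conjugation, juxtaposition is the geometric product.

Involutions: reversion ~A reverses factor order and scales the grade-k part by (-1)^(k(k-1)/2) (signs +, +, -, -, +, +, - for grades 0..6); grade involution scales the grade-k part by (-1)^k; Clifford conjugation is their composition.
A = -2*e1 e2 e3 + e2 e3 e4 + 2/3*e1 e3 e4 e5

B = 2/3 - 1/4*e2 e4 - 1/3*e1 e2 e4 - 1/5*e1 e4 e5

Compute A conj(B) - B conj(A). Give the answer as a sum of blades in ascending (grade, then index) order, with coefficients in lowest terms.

first term: 7/60*e3 + 1/3*e1 e3 - 2/3*e3 e4 - 4/3*e1 e2 e3 + 1/2*e1 e3 e4 + 2/3*e2 e3 e4 + 2/9*e2 e3 e5 + 11/30*e1 e2 e3 e5 + 4/9*e1 e3 e4 e5 + 2/5*e2 e3 e4 e5
second term: -7/60*e3 - 1/3*e1 e3 + 2/3*e3 e4 - 4/3*e1 e2 e3 + 1/2*e1 e3 e4 + 2/3*e2 e3 e4 + 2/9*e2 e3 e5 + 11/30*e1 e2 e3 e5 + 4/9*e1 e3 e4 e5 + 2/5*e2 e3 e4 e5
Answer: 7/30*e3 + 2/3*e1 e3 - 4/3*e3 e4


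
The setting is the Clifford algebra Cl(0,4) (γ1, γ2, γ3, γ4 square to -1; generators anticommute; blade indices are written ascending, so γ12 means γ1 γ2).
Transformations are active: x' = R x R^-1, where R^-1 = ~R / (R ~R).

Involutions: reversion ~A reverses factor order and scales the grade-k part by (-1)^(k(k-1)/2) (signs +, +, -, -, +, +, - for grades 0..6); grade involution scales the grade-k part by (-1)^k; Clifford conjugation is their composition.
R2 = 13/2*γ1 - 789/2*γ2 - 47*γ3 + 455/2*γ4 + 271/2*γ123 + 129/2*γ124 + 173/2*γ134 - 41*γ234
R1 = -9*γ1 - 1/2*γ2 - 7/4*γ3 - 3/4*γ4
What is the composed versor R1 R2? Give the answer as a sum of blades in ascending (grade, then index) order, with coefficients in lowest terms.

Distribute over the terms of R1 (each basis-blade product reordered to ascending indices, repeated generators contracted through their squares):
(-9*γ1) R2 = 117/2 + 7101/2*γ12 + 423*γ13 - 4095/2*γ14 + 2439/2*γ23 + 1161/2*γ24 + 1557/2*γ34 + 369*γ1234
(-1/2*γ2) R2 = -789/4 + 13/4*γ12 - 271/4*γ13 - 129/4*γ14 + 47/2*γ23 - 455/4*γ24 - 41/2*γ34 + 173/4*γ1234
(-7/4*γ3) R2 = -329/4 + 1897/8*γ12 + 91/8*γ13 - 1211/8*γ14 - 5523/8*γ23 + 287/4*γ24 - 3185/8*γ34 - 903/8*γ1234
(-3/4*γ4) R2 = 1365/8 + 387/8*γ12 + 519/8*γ13 + 39/8*γ14 - 123/4*γ23 - 2367/8*γ24 - 141/4*γ34 + 813/8*γ1234
Summing the partial products and collecting blades:
Answer: -403/8 + 15357/4*γ12 + 863/2*γ13 - 8905/4*γ14 + 4175/8*γ23 + 1941/8*γ24 + 2597/8*γ34 + 401*γ1234


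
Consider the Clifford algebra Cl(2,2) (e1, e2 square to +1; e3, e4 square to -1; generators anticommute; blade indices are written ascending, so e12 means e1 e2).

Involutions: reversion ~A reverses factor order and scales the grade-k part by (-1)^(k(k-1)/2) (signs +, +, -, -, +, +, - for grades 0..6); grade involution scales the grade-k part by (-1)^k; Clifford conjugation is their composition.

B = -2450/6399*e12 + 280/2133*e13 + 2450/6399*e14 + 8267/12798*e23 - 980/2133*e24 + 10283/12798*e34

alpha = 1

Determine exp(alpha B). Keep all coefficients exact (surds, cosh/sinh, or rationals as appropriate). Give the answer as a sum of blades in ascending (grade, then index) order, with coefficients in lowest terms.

B^2 term by term: the squares give (-2450/6399)^2*(e12)^2 + (280/2133)^2*(e13)^2 + (2450/6399)^2*(e14)^2 + (8267/12798)^2*(e23)^2 + (-980/2133)^2*(e24)^2 + (10283/12798)^2*(e34)^2 = 6002500/40947201*(-1) + 78400/4549689*(+1) + 6002500/40947201*(+1) + 68343289/163788804*(+1) + 960400/4549689*(+1) + 105740089/163788804*(-1) = 0 (each basis 2-blade squares to minus the product of its generators' squares); cross terms between blades sharing an index anticommute and cancel; the commuting (index-disjoint) pairs give grade-4 terms 2*c*c'*(blade product), which cancel blade by blade — e1234: -25193350/40947201 + 548800/4549689 + 20254150/40947201 = 0 — confirming B is simple. So B^2 = 0.
B^2 = 0, so the series truncates immediately: exp(alpha B) = 1 + alpha B (parabolic case).
Answer: 1 - 2450/6399*e12 + 280/2133*e13 + 2450/6399*e14 + 8267/12798*e23 - 980/2133*e24 + 10283/12798*e34


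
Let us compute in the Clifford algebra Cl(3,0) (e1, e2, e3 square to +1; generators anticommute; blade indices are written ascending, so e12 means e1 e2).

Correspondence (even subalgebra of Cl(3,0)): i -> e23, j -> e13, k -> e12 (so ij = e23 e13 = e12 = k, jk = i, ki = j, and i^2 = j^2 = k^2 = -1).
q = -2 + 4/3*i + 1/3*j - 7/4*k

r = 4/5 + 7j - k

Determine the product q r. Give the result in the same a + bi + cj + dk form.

In blades: q = -2 - 7/4*e12 + 1/3*e13 + 4/3*e23, r = 4/5 - e12 + 7*e13.
Distribute q over r term by term (generator squares from the signature, products reordered to ascending indices): (-2)*r = -8/5 + 2*e12 - 14*e13; (-7/4*e12)*r = -7/4 - 7/5*e12 + 49/4*e23; (1/3*e13)*r = -7/3 + 4/15*e13 - 1/3*e23; (4/3*e23)*r = 28/3*e12 + 4/3*e13 + 16/15*e23.
Sum: -341/60 + 149/15*e12 - 62/5*e13 + 779/60*e23; translating back through the correspondence:
Answer: -341/60 + 779/60*i - 62/5*j + 149/15*k


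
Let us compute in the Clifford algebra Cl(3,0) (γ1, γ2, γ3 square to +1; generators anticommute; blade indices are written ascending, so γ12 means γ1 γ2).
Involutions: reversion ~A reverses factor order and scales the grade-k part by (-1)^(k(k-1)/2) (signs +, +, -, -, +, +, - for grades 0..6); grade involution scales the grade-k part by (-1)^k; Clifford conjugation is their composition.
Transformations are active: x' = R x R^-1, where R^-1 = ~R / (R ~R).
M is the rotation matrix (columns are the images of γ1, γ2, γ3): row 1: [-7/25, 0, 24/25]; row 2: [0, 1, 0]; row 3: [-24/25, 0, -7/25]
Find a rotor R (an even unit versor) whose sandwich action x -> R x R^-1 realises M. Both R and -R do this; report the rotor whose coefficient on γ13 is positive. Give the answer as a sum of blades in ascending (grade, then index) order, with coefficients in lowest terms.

Method: write R = a + b12*γ12 + b13*γ13 + b23*γ23 with a^2 + b12^2 + b13^2 + b23^2 = 1 (so R^-1 = ~R). Expanding the columns R e_j ~R gives tr M = 4a^2 - 1 and, from the antisymmetric part, M21 - M12 = -4a*b12, M13 - M31 = 4a*b13, M32 - M23 = -4a*b23.
Here tr M = 11/25, so a^2 = (1 + tr M)/4 = 9/25 and a = ±3/5. Taking a = 3/5: M21 - M12 = 0, M13 - M31 = 48/25, M32 - M23 = 0, giving b12 = 0, b13 = 4/5, b23 = 0, i.e. R = 3/5 + 4/5*γ13.
Its γ13 coefficient is already positive.
Answer: 3/5 + 4/5*γ13. Key observation: the double cover Spin(3) -> SO(3) sends R and -R to the same matrix (trace 11/25 here), so the stated sign of the γ13 coefficient is what selects one sheet.


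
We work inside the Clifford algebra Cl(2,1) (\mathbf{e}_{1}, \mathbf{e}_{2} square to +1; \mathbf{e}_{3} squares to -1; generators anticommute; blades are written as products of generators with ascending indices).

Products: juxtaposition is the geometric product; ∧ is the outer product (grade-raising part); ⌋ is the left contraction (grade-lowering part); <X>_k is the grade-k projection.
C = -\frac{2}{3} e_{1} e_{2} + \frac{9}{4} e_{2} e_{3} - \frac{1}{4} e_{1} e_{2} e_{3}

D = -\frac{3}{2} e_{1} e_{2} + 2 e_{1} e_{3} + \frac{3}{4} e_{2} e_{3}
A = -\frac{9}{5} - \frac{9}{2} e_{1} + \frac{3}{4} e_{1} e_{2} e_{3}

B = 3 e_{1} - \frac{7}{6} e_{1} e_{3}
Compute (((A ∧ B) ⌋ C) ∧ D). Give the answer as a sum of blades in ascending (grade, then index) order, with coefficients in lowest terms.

step 1: -\frac{27}{5} e_{1} + \frac{21}{10} e_{1} e_{3}
step 2: \frac{33}{8} e_{2} + \frac{27}{20} e_{2} e_{3}
step 3: -\frac{33}{4} e_{1} e_{2} e_{3}
Answer: -\frac{33}{4} e_{1} e_{2} e_{3}


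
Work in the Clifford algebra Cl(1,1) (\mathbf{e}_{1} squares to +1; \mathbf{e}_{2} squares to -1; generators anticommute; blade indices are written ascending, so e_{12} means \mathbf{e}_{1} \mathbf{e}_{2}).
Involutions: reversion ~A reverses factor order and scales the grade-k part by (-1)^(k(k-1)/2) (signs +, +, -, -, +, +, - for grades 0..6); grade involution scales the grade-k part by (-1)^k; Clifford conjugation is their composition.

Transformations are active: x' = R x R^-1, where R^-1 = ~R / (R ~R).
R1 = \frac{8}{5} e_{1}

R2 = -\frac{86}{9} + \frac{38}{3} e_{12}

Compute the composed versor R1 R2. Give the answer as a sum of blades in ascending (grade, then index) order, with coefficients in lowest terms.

Distribute over the terms of R1 (each basis-blade product reordered to ascending indices, repeated generators contracted through their squares):
(\frac{8}{5} e_{1}) R2 = -\frac{688}{45} e_{1} + \frac{304}{15} e_{2}
Answer: -\frac{688}{45} e_{1} + \frac{304}{15} e_{2}


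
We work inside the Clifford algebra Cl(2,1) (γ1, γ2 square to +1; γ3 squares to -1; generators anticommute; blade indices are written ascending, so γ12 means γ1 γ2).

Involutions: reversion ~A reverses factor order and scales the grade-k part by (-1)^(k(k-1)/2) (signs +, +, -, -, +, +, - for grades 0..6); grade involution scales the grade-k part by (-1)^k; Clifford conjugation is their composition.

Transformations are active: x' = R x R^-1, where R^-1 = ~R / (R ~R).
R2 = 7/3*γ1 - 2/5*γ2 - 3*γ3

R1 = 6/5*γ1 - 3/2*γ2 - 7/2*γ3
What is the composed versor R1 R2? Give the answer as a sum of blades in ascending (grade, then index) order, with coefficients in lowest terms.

Distribute over the terms of R1 (each basis-blade product reordered to ascending indices, repeated generators contracted through their squares):
(6/5*γ1) R2 = 14/5 - 12/25*γ12 - 18/5*γ13
(-3/2*γ2) R2 = 3/5 + 7/2*γ12 + 9/2*γ23
(-7/2*γ3) R2 = -21/2 + 49/6*γ13 - 7/5*γ23
Summing the partial products and collecting blades:
Answer: -71/10 + 151/50*γ12 + 137/30*γ13 + 31/10*γ23


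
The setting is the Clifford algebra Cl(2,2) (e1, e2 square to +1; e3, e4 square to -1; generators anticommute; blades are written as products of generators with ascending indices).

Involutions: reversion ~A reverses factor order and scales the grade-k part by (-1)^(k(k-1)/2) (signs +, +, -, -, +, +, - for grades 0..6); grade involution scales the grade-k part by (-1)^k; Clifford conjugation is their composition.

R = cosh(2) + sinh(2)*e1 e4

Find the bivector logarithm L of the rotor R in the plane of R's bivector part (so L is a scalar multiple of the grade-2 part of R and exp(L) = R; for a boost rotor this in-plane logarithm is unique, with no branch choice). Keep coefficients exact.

The scalar part of R is cosh(2), giving the rapidity magnitude (cosh is even); the bivector part supplies orientation, its quotient by sinh of the rapidity is the plane, and L = rapidity * plane — unique in that plane, since flipping both signs leaves L unchanged.
Concretely: cosh(rapidity) = cosh(2) gives rapidity = ±2, and since rapidity/sinh(rapidity) is even the sign is immaterial: L = (rapidity/sinh(rapidity)) * <R>_2 = (2/sinh(2)) * <R>_2.
Answer: 2*e1 e4


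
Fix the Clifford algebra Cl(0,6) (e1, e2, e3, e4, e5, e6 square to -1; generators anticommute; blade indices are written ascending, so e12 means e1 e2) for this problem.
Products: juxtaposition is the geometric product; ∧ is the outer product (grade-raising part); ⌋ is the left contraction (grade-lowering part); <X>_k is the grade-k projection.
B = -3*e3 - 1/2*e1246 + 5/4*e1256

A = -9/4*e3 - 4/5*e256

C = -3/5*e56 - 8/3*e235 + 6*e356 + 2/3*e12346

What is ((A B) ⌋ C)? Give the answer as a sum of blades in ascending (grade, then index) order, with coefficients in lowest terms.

step 1: -27/4 + e1 - 2/5*e145 + 12/5*e2356 + 9/8*e12346 - 45/16*e12356
step 2: -3/4 + 81/20*e56 + 18*e235 - 81/2*e356 - 2/3*e2346 - 9/2*e12346
Answer: -3/4 + 81/20*e56 + 18*e235 - 81/2*e356 - 2/3*e2346 - 9/2*e12346


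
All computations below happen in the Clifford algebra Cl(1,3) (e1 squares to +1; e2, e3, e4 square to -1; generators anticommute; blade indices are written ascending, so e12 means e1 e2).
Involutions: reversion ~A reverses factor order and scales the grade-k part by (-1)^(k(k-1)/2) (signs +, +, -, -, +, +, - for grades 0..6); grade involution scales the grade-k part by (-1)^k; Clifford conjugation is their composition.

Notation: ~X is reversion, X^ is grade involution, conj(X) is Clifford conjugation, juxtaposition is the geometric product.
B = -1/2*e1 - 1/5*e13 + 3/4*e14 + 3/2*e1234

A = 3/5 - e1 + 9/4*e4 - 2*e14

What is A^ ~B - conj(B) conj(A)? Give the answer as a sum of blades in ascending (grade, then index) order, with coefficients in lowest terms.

first term: 1 + 111/80*e1 + 1/5*e3 - 7/4*e4 + 3/25*e13 - 63/40*e14 - 3*e23 - 2/5*e34 - 27/8*e123 - 9/20*e134 + 3/2*e234 + 9/10*e1234
second term: -1 - 111/80*e1 - 1/5*e3 + 7/4*e4 + 3/25*e13 - 63/40*e14 + 3*e23 - 2/5*e34 + 27/8*e123 - 9/20*e134 - 3/2*e234 + 9/10*e1234
Answer: 2 + 111/40*e1 + 2/5*e3 - 7/2*e4 - 6*e23 - 27/4*e123 + 3*e234


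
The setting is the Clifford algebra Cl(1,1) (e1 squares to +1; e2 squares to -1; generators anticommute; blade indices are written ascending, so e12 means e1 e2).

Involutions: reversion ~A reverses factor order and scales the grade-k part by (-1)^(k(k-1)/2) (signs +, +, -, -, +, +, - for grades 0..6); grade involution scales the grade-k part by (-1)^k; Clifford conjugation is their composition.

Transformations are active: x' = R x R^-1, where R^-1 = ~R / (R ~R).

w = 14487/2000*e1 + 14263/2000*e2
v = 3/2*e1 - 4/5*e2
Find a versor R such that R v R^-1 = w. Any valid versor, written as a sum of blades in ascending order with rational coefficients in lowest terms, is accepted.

Key observation: q(v) = q(w) = 161/100 (sandwiches preserve the norm), so R = v + w = 17487/2000*e1 + 12663/2000*e2 works whenever it is invertible — the component of v along it is kept and (v - w)/2 reverses, sending v to w.
Answer: 17487/2000*e1 + 12663/2000*e2


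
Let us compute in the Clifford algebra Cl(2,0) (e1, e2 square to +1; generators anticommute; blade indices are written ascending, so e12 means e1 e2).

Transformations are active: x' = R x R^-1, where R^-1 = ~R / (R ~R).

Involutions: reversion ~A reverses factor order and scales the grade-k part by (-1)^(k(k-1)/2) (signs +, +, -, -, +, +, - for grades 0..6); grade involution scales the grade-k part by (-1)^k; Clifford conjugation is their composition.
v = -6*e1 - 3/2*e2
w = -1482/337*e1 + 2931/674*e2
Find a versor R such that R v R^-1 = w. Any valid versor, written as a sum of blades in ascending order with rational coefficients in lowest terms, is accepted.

Take R = v + w = -3504/337*e1 + 960/337*e2. Because q(v) = q(w) = 153/4, conjugation by R sends v exactly to w.
Answer: -3504/337*e1 + 960/337*e2


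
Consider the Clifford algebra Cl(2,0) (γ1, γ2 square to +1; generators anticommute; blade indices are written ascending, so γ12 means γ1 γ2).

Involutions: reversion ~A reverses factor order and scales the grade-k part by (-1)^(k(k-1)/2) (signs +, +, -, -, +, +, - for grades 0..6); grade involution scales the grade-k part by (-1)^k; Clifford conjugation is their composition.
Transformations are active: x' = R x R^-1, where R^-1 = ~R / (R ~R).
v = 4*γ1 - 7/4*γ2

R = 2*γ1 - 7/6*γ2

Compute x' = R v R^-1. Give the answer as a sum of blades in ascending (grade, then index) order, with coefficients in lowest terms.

~R = 2*γ1 - 7/6*γ2, and R ~R = 193/36, so R^-1 = ~R / (193/36).
R v = 241/24 + 7/6*γ12
Answer: 674/193*γ1 - 2023/772*γ2


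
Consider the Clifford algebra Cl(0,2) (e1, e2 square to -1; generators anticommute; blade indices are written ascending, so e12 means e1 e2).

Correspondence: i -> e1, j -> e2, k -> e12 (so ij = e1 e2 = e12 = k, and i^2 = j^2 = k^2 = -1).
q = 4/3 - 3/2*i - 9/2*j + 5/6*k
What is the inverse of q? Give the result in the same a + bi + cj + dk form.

In blades: q = 4/3 - 3/2*e1 - 9/2*e2 + 5/6*e12.
With qbar = 4/3 + 3/2*e1 + 9/2*e2 - 5/6*e12 (scalar fixed, mapped units negated), q qbar = 899/36 (the sum of squared coefficients), so q^-1 = qbar / (899/36) = 48/899 + 54/899*e1 + 162/899*e2 - 30/899*e12; translating back:
Answer: 48/899 + 54/899*i + 162/899*j - 30/899*k


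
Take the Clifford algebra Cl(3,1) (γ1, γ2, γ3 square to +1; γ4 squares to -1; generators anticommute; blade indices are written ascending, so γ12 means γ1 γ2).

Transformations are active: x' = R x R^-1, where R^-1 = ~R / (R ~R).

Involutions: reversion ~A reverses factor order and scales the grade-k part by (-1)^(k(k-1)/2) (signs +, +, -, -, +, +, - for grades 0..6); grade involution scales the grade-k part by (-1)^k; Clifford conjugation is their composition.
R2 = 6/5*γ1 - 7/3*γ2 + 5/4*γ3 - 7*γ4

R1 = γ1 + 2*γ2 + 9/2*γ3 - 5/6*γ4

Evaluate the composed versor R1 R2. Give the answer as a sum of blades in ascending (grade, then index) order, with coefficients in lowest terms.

Distribute over the terms of R1 (each basis-blade product reordered to ascending indices, repeated generators contracted through their squares):
(γ1) R2 = 6/5 - 7/3*γ12 + 5/4*γ13 - 7*γ14
(2*γ2) R2 = -14/3 - 12/5*γ12 + 5/2*γ23 - 14*γ24
(9/2*γ3) R2 = 45/8 - 27/5*γ13 + 21/2*γ23 - 63/2*γ34
(-5/6*γ4) R2 = -35/6 + γ14 - 35/18*γ24 + 25/24*γ34
Summing the partial products and collecting blades:
Answer: -147/40 - 71/15*γ12 - 83/20*γ13 - 6*γ14 + 13*γ23 - 287/18*γ24 - 731/24*γ34


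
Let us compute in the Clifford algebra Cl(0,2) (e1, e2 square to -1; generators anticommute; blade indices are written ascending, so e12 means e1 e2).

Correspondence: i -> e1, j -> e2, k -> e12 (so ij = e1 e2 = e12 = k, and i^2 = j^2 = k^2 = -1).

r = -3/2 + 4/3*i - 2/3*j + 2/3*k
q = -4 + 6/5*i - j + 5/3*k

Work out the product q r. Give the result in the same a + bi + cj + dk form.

In blades: q = -4 + 6/5*e1 - e2 + 5/3*e12, r = -3/2 + 4/3*e1 - 2/3*e2 + 2/3*e12.
Distribute q over r term by term (generator squares from the signature, products reordered to ascending indices): (-4)*r = 6 - 16/3*e1 + 8/3*e2 - 8/3*e12; (6/5*e1)*r = -8/5 - 9/5*e1 - 4/5*e2 - 4/5*e12; (-e2)*r = -2/3 - 2/3*e1 + 3/2*e2 + 4/3*e12; (5/3*e12)*r = -10/9 + 10/9*e1 + 20/9*e2 - 5/2*e12.
Sum: 118/45 - 301/45*e1 + 503/90*e2 - 139/30*e12; translating back through the correspondence:
Answer: 118/45 - 301/45*i + 503/90*j - 139/30*k


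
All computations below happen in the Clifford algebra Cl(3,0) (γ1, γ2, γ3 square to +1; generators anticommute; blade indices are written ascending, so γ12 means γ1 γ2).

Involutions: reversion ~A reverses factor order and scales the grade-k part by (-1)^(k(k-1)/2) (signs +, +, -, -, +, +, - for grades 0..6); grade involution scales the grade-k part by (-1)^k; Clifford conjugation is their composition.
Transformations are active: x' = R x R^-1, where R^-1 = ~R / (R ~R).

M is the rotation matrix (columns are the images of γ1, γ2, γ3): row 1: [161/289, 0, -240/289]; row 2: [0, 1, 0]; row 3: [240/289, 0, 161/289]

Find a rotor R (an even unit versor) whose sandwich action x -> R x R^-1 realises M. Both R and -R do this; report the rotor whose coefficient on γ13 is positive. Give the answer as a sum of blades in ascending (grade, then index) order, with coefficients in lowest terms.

Method: write R = a + b12*γ12 + b13*γ13 + b23*γ23 with a^2 + b12^2 + b13^2 + b23^2 = 1 (so R^-1 = ~R). Expanding the columns R e_j ~R gives tr M = 4a^2 - 1 and, from the antisymmetric part, M21 - M12 = -4a*b12, M13 - M31 = 4a*b13, M32 - M23 = -4a*b23.
Here tr M = 611/289, so a^2 = (1 + tr M)/4 = 225/289 and a = ±15/17. Taking a = 15/17: M21 - M12 = 0, M13 - M31 = -480/289, M32 - M23 = 0, giving b12 = 0, b13 = -8/17, b23 = 0, i.e. R = 15/17 - 8/17*γ13.
Its γ13 coefficient is negative, so report the other preimage -R.
Answer: -15/17 + 8/17*γ13. Uniqueness: Spin(3) -> SO(3) maps R and -R to the same rotation of trace 611/289; fixing the sign of the γ13 coefficient removes the ambiguity.


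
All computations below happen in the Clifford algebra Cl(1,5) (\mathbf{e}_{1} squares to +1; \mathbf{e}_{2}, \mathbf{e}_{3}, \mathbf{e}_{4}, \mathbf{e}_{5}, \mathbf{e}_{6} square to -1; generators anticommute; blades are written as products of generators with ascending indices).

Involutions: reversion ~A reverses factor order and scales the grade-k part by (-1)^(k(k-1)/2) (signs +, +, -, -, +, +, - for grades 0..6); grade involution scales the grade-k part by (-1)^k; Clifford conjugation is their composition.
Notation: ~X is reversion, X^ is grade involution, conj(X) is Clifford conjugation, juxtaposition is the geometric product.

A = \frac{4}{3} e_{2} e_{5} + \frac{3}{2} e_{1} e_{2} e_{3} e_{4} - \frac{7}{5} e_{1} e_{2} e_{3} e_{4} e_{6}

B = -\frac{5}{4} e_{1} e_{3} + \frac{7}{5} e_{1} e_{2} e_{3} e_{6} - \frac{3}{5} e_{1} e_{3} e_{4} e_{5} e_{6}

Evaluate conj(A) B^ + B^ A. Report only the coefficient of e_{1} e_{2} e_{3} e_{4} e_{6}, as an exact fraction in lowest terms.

first term: \frac{49}{25} e_{4} + \frac{15}{8} e_{2} e_{4} - \frac{21}{25} e_{2} e_{5} + \frac{21}{10} e_{4} e_{6} + \frac{7}{4} e_{2} e_{4} e_{6} + \frac{9}{10} e_{2} e_{5} e_{6} - \frac{5}{3} e_{1} e_{2} e_{3} e_{5} + \frac{28}{15} e_{1} e_{3} e_{5} e_{6} + \frac{4}{5} e_{1} e_{2} e_{3} e_{4} e_{6}
second term: -\frac{49}{25} e_{4} + \frac{15}{8} e_{2} e_{4} - \frac{21}{25} e_{2} e_{5} - \frac{21}{10} e_{4} e_{6} - \frac{7}{4} e_{2} e_{4} e_{6} - \frac{9}{10} e_{2} e_{5} e_{6} + \frac{5}{3} e_{1} e_{2} e_{3} e_{5} + \frac{28}{15} e_{1} e_{3} e_{5} e_{6} + \frac{4}{5} e_{1} e_{2} e_{3} e_{4} e_{6}
Answer: \frac{8}{5}


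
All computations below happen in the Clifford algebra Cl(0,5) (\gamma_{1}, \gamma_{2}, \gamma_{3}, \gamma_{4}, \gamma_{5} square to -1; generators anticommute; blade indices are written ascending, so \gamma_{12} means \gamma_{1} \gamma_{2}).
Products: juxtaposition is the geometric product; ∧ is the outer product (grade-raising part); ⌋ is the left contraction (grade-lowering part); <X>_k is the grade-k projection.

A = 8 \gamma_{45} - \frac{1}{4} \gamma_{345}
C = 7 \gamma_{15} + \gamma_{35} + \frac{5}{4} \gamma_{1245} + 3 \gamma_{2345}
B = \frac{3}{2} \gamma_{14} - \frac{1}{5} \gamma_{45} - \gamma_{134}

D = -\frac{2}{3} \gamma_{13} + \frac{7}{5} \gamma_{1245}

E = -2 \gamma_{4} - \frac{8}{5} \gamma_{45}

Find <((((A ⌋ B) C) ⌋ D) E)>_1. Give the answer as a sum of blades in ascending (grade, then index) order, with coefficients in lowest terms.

step 1: \frac{8}{5}
step 2: \frac{56}{5} \gamma_{15} + \frac{8}{5} \gamma_{35} + 2 \gamma_{1245} + \frac{24}{5} \gamma_{2345}
step 3: \frac{14}{5} - \frac{392}{25} \gamma_{24}
step 4: -\frac{784}{25} \gamma_{2} - \frac{28}{5} \gamma_{4} - \frac{3136}{125} \gamma_{25} - \frac{112}{25} \gamma_{45}
step 5: -\frac{784}{25} \gamma_{2} - \frac{28}{5} \gamma_{4}
Answer: -\frac{784}{25} \gamma_{2} - \frac{28}{5} \gamma_{4}


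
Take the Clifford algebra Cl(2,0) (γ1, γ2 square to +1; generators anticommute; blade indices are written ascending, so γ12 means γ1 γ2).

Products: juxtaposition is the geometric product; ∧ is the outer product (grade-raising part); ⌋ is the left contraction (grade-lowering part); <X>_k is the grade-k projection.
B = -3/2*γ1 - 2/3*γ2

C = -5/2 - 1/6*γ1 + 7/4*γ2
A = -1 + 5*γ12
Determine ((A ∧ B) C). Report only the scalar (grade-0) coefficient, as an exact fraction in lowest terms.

step 1: 3/2*γ1 + 2/3*γ2
step 2: 11/12 - 15/4*γ1 - 5/3*γ2 + 197/72*γ12
Answer: 11/12


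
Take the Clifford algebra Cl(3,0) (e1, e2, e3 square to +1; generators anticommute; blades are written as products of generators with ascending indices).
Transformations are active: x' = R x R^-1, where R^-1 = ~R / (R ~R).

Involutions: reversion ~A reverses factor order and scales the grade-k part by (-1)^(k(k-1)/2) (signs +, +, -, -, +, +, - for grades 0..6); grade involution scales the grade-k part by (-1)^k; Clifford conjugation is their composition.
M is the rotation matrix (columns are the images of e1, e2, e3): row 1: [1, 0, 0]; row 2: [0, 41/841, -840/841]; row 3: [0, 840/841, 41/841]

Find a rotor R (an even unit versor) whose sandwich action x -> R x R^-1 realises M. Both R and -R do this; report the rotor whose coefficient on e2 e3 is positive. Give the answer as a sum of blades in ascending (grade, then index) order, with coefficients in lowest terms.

Method: write R = a + b12*e1 e2 + b13*e1 e3 + b23*e2 e3 with a^2 + b12^2 + b13^2 + b23^2 = 1 (so R^-1 = ~R). Expanding the columns R e_j ~R gives tr M = 4a^2 - 1 and, from the antisymmetric part, M21 - M12 = -4a*b12, M13 - M31 = 4a*b13, M32 - M23 = -4a*b23.
Here tr M = 923/841, so a^2 = (1 + tr M)/4 = 441/841 and a = ±21/29. Taking a = 21/29: M21 - M12 = 0, M13 - M31 = 0, M32 - M23 = 1680/841, giving b12 = 0, b13 = 0, b23 = -20/29, i.e. R = 21/29 - 20/29*e2 e3.
Its e2 e3 coefficient is negative, so report the other preimage -R.
Answer: -21/29 + 20/29*e2 e3. Uniqueness: Spin(3) -> SO(3) maps R and -R to the same rotation of trace 923/841; fixing the sign of the e2 e3 coefficient removes the ambiguity.


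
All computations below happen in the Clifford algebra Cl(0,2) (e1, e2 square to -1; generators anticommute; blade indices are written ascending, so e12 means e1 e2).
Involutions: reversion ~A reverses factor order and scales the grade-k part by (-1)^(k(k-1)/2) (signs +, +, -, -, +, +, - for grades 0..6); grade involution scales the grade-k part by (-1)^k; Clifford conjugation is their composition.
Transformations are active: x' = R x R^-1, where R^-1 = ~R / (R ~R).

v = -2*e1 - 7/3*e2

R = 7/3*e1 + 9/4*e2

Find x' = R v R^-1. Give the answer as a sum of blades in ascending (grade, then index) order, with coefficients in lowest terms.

~R = 7/3*e1 + 9/4*e2, and R ~R = -1513/144, so R^-1 = ~R / (-1513/144).
R v = 119/12 - 17/18*e12
Answer: -214/89*e1 - 511/267*e2


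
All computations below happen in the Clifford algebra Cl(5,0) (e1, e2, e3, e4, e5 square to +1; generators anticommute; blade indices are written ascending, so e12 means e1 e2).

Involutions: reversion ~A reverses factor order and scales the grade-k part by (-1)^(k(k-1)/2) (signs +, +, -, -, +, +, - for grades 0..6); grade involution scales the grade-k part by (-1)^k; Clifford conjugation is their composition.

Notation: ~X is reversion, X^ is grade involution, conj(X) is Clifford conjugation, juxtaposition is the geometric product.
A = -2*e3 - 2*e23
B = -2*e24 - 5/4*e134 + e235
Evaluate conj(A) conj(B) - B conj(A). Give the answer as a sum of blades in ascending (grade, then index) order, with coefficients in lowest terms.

first term: -2*e5 + 5/2*e14 - 2*e25 - 4*e34 - 5/2*e124 - 4*e234
second term: -2*e5 + 5/2*e14 - 2*e25 - 4*e34 + 5/2*e124 + 4*e234
Answer: -5*e124 - 8*e234


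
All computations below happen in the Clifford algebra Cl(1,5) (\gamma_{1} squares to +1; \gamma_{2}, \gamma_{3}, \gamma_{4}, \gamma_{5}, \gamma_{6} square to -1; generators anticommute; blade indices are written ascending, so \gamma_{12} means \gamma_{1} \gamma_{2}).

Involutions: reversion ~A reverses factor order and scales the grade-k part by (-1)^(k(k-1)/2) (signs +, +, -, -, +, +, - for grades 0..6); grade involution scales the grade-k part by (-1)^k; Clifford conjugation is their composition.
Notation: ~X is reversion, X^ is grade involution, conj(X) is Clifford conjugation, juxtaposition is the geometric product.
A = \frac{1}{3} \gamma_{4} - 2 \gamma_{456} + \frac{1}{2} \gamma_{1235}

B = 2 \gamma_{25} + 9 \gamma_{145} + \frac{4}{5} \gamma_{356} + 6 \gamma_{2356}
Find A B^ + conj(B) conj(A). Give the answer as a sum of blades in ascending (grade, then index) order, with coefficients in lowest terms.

first term: \gamma_{13} - 3 \gamma_{15} + 21 \gamma_{16} + \frac{8}{5} \gamma_{34} + \frac{2}{5} \gamma_{126} + \frac{33}{2} \gamma_{234} - \frac{2}{3} \gamma_{245} + 4 \gamma_{246} + \frac{4}{15} \gamma_{3456} + 2 \gamma_{23456}
second term: -\gamma_{13} - 3 \gamma_{15} + 15 \gamma_{16} + \frac{8}{5} \gamma_{34} - \frac{2}{5} \gamma_{126} + \frac{15}{2} \gamma_{234} - \frac{2}{3} \gamma_{245} + 4 \gamma_{246} - \frac{4}{15} \gamma_{3456} - 2 \gamma_{23456}
Answer: -6 \gamma_{15} + 36 \gamma_{16} + \frac{16}{5} \gamma_{34} + 24 \gamma_{234} - \frac{4}{3} \gamma_{245} + 8 \gamma_{246}


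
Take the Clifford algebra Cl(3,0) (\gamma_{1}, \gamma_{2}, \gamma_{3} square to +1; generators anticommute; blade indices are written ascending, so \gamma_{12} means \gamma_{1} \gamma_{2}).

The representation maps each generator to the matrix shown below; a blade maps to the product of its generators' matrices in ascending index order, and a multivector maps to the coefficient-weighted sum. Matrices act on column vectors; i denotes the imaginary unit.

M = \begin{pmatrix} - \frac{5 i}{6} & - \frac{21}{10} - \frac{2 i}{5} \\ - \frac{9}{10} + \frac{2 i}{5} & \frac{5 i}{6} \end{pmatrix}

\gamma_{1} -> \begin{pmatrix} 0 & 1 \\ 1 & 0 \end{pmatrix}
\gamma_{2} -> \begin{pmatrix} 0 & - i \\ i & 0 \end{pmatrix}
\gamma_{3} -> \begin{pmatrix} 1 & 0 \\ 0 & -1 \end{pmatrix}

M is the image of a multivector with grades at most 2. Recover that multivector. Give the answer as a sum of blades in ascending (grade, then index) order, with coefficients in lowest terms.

Method: 1, rho(\gamma_{1}), rho(\gamma_{2}), rho(\gamma_{3}) form a trace-orthogonal basis of the 2x2 complex matrices (tr(X Y) = 2 if X = Y, else 0), so M = m0*1 + m1*rho(\gamma_{1}) + m2*rho(\gamma_{2}) + m3*rho(\gamma_{3}) with m0 = tr(M)/2 = 0, m1 = tr(M rho(\gamma_{1}))/2 = - \frac{3}{2}, m2 = tr(M rho(\gamma_{2}))/2 = \frac{2}{5} - \frac{3 i}{5}, m3 = tr(M rho(\gamma_{3}))/2 = - \frac{5 i}{6}.
Multiplying table entries, the bivector images are rho(\gamma_{12}) = i*rho(\gamma_{3}), rho(\gamma_{13}) = -i*rho(\gamma_{2}), rho(\gamma_{23}) = i*rho(\gamma_{1}); with real blade coefficients the real parts of m0..m3 are the coefficients of 1, \gamma_{1}, \gamma_{2}, \gamma_{3} and the imaginary parts give the bivectors (\gamma_{23}: Im m1, \gamma_{13}: -Im m2, \gamma_{12}: Im m3).
Answer: -\frac{3}{2} \gamma_{1} + \frac{2}{5} \gamma_{2} - \frac{5}{6} \gamma_{12} + \frac{3}{5} \gamma_{13}


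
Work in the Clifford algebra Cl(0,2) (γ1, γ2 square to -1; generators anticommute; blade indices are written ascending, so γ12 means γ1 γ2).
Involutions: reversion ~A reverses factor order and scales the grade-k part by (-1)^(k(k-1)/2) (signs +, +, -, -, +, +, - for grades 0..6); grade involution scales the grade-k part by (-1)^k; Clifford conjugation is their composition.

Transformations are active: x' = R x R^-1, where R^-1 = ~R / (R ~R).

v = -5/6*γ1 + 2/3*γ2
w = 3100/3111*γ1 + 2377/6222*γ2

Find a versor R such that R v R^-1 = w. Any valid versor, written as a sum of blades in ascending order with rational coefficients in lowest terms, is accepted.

Sketch: the shared square -41/36 makes R = v + w = 1015/6222*γ1 + 2175/2074*γ2 the natural versor; its sandwich fixes that direction, negates (v - w)/2, and sends v to w.
Answer: 1015/6222*γ1 + 2175/2074*γ2
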